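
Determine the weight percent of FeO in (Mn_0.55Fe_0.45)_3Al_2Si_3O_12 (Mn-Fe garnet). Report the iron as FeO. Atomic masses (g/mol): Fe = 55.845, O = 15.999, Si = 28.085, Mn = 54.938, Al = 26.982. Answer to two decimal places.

Formula mass = 496.245 g/mol.
1.35 Fe → 1.3500 mol FeO per formula unit; M(FeO) = 71.844, so FeO mass = 96.989 g.
96.989/496.245 × 100 = 19.54 wt%.

19.54 wt%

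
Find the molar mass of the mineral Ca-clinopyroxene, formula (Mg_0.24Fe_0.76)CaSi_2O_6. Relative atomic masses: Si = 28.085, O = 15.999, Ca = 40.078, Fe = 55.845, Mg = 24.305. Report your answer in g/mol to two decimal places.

240.52 g/mol

M = 0.24·24.305 + 0.76·55.845 + 1·40.078 + 2·28.085 + 6·15.999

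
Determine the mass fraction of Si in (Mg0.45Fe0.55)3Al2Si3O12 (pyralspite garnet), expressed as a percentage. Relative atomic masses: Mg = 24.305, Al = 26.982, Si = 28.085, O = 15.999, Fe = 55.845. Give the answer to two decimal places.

Formula mass = 1.35×24.305 + 1.65×55.845 + 2×26.982 + 3×28.085 + 12×15.999 = 455.163 g/mol, of which 84.255 g is Si.
So Si makes up 84.255/455.163 = 0.1851 of the mass, i.e. 18.51%.

18.51 wt%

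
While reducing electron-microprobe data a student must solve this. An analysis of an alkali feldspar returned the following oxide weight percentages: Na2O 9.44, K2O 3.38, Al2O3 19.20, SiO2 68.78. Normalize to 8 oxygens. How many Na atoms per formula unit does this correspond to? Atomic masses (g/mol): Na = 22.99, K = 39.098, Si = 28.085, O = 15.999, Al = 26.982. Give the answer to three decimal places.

Na2O: 9.44/61.979 = 0.15231 mol → 0.30462 mol Na, 0.15231 mol O.
K2O: 3.38/94.195 = 0.03588 mol → 0.07176 mol K, 0.03588 mol O.
Al2O3: 19.20/101.961 = 0.18831 mol → 0.37662 mol Al, 0.56493 mol O.
SiO2: 68.78/60.083 = 1.14475 mol → 1.14475 mol Si, 2.28950 mol O.
Total oxygen = 3.04262 mol. Normalization factor = 8/3.04262 = 2.62931.
Na per 8 O = 0.30462 × 2.62931 = 0.801.

0.801 Na apfu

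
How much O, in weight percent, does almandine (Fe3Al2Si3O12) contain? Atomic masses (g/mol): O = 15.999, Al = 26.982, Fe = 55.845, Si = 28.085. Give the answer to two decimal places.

M(Fe3Al2Si3O12) = 497.742 g/mol.
O contributes 12 × 15.999 = 191.988 g per mole.
191.988/497.742 = 0.3857 → 38.57%.

38.57 weight percent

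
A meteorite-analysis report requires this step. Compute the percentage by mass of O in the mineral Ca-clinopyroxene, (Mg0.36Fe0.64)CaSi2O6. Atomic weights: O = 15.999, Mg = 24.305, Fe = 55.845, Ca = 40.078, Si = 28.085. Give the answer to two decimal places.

M((Mg0.36Fe0.64)CaSi2O6) = 236.733 g/mol.
O contributes 6 × 15.999 = 95.994 g per mole.
95.994/236.733 = 0.4055 → 40.55%.

40.55 weight percent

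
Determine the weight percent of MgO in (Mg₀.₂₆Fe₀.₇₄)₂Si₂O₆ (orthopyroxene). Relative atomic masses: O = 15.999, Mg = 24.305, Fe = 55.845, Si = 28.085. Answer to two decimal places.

Formula mass = 247.453 g/mol.
0.52 Mg → 0.5200 mol MgO per formula unit; M(MgO) = 40.304, so MgO mass = 20.958 g.
20.958/247.453 × 100 = 8.47 wt%.

8.47 wt%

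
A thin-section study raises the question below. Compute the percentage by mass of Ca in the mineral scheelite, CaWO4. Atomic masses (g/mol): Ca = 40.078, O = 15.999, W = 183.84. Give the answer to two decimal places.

M(CaWO4) = 287.914 g/mol.
Ca contributes 1 × 40.078 = 40.078 g per mole.
40.078/287.914 = 0.1392 → 13.92%.

13.92 weight percent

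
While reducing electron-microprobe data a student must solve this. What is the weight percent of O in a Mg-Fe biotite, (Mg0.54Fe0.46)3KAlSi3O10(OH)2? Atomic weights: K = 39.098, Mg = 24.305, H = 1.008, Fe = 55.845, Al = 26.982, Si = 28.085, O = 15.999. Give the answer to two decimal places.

41.67 mass %

Formula mass = 1.62*24.305 + 1.38*55.845 + 1*39.098 + 1*26.982 + 3*28.085 + 12*15.999 + 2*1.008 = 460.779 g/mol, of which 191.988 g is O.
So O makes up 191.988/460.779 = 0.4167 of the mass, i.e. 41.67%.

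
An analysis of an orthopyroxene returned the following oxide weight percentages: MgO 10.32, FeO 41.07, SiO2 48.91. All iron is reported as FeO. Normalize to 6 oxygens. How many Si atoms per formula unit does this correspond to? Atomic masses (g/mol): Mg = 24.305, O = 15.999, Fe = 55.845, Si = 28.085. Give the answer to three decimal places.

1.989 Si apfu

MgO (M=40.304): mol = 0.25605; Mg = 0.25605, O = 0.25605.
FeO (M=71.844): mol = 0.57166; Fe = 0.57166, O = 0.57166.
SiO2 (M=60.083): mol = 0.81404; Si = 0.81404, O = 1.62808.
ΣO = 2.45579; factor = 6/ΣO = 2.44321.
Si apfu = 0.81404 × 2.44321 = 1.989.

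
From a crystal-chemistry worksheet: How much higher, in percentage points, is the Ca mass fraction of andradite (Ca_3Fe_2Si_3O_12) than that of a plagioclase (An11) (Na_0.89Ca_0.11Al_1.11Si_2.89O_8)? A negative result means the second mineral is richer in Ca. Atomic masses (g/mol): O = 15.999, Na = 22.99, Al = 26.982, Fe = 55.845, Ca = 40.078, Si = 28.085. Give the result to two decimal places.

21.99 percentage points

Ca in Ca_3Fe_2Si_3O_12: molar mass 508.167 g/mol; 3×40.078 = 120.234 g → 23.66 wt%.
Ca in Na_0.89Ca_0.11Al_1.11Si_2.89O_8: molar mass 263.977 g/mol; 0.11×40.078 = 4.409 g → 1.67 wt%.
Difference = 23.66 − 1.67 = 21.99 percentage points.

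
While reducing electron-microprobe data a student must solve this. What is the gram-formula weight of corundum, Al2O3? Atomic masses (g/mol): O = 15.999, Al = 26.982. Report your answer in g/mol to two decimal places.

Al: 2 × 26.982 = 53.9640
O: 3 × 15.999 = 47.9970
Summing the contributions gives the formula mass.

101.96 g/mol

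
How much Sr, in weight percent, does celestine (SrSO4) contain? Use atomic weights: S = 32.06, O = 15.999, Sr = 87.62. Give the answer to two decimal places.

Formula mass = 1·87.62 + 1·32.06 + 4·15.999 = 183.676 g/mol, of which 87.620 g is Sr.
So Sr makes up 87.620/183.676 = 0.4770 of the mass, i.e. 47.70%.

47.70 weight percent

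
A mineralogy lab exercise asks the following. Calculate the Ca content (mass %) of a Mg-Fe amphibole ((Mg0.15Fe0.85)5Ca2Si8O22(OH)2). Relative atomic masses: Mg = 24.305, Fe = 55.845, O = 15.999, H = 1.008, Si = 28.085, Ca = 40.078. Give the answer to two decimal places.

8.47 mass %

Formula mass = 0.75×24.305 + 4.25×55.845 + 2×40.078 + 8×28.085 + 24×15.999 + 2×1.008 = 946.398 g/mol, of which 80.156 g is Ca.
So Ca makes up 80.156/946.398 = 0.0847 of the mass, i.e. 8.47%.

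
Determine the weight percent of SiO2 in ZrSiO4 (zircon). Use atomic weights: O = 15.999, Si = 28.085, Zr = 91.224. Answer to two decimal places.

Molar mass of ZrSiO4 = 1*91.224 + 1*28.085 + 4*15.999 = 183.305 g/mol.
Each formula unit contains 1 Si, equivalent to 1/1 = 1.0000 mol SiO2.
M(SiO2) = 1×28.085 + 2×15.999 = 60.083 g/mol.
Mass of SiO2 per formula unit = 1.0000 × 60.083 = 60.083 g.
SiO2 wt% = 60.083 / 183.305 × 100 = 32.78%.

32.78 wt%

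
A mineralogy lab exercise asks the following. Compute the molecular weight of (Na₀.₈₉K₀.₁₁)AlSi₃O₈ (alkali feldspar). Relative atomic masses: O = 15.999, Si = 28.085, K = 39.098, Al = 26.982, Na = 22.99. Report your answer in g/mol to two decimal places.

263.99 g/mol

The formula mass is the sum 0.89·22.99 + 0.11·39.098 + 1·26.982 + 3·28.085 + 8·15.999.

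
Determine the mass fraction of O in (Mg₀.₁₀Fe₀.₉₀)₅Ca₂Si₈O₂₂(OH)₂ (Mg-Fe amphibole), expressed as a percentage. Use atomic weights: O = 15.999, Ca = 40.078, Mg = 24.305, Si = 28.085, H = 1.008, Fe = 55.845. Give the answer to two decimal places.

40.24 mass %

Molar mass of (Mg₀.₁₀Fe₀.₉₀)₅Ca₂Si₈O₂₂(OH)₂: 0.50·24.305 + 4.50·55.845 + 2·40.078 + 8·28.085 + 24·15.999 + 2·1.008 = 954.283 g/mol.
Mass of O per formula unit: 24 × 15.999 = 383.976 g.
Weight fraction O = 383.976 / 954.283 = 0.4024.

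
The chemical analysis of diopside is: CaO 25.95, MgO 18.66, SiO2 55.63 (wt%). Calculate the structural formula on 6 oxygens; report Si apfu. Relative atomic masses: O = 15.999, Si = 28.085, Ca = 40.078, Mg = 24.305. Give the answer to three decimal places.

CaO (M=56.077): mol = 0.46276; Ca = 0.46276, O = 0.46276.
MgO (M=40.304): mol = 0.46298; Mg = 0.46298, O = 0.46298.
SiO2 (M=60.083): mol = 0.92589; Si = 0.92589, O = 1.85178.
ΣO = 2.77752; factor = 6/ΣO = 2.16020.
Si apfu = 0.92589 × 2.16020 = 2.000.

2.000 Si apfu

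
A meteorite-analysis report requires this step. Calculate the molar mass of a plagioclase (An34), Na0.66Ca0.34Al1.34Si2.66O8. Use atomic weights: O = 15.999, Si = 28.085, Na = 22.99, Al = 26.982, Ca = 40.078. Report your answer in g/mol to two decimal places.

267.65 g/mol

The formula mass is the sum 0.66(22.99) + 0.34(40.078) + 1.34(26.982) + 2.66(28.085) + 8(15.999).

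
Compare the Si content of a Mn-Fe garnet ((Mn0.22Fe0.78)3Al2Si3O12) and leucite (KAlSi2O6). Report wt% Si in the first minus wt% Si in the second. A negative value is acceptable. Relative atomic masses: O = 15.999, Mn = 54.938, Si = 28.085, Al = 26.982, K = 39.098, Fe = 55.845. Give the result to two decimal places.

-8.79 percentage points

M((Mn0.22Fe0.78)3Al2Si3O12) = 497.143 g/mol, so wt% Si = 84.255/497.143 × 100 = 16.95%.
M(KAlSi2O6) = 218.244 g/mol, so wt% Si = 56.170/218.244 × 100 = 25.74%.
16.95 − 25.74 = -8.79 pp.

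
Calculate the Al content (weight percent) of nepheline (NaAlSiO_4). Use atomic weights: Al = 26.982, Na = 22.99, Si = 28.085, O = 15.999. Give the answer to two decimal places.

18.99 weight percent

Molar mass of NaAlSiO_4: 1·22.99 + 1·26.982 + 1·28.085 + 4·15.999 = 142.053 g/mol.
Mass of Al per formula unit: 1 × 26.982 = 26.982 g.
Weight fraction Al = 26.982 / 142.053 = 0.1899.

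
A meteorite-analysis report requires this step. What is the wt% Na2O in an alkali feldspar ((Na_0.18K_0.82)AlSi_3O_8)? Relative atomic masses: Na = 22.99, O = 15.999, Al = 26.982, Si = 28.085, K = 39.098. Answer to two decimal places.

Molar mass of (Na_0.18K_0.82)AlSi_3O_8 = 0.18·22.99 + 0.82·39.098 + 1·26.982 + 3·28.085 + 8·15.999 = 275.428 g/mol.
Each formula unit contains 0.18 Na, equivalent to 0.18/2 = 0.0900 mol Na2O.
M(Na2O) = 2×22.99 + 1×15.999 = 61.979 g/mol.
Mass of Na2O per formula unit = 0.0900 × 61.979 = 5.578 g.
Na2O wt% = 5.578 / 275.428 × 100 = 2.03%.

2.03 wt%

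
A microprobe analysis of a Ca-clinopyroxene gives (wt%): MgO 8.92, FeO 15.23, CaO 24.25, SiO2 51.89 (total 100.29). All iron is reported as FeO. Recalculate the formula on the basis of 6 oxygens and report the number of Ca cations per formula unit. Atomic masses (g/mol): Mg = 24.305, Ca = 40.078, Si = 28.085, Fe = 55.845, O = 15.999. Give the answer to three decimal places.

8.92 wt% MgO ÷ 40.304 g/mol = 0.22132 mol, giving 0.22132 Mg and 0.22132 O.
15.23 wt% FeO ÷ 71.844 g/mol = 0.21199 mol, giving 0.21199 Fe and 0.21199 O.
24.25 wt% CaO ÷ 56.077 g/mol = 0.43244 mol, giving 0.43244 Ca and 0.43244 O.
51.89 wt% SiO2 ÷ 60.083 g/mol = 0.86364 mol, giving 0.86364 Si and 1.72728 O.
Oxygen sums to 2.59303; scaling by 6/2.59303 = 2.31390 puts the formula on 6 O.
Ca: 0.43244 × 2.31390 = 1.001 atoms per formula unit.

1.001 Ca apfu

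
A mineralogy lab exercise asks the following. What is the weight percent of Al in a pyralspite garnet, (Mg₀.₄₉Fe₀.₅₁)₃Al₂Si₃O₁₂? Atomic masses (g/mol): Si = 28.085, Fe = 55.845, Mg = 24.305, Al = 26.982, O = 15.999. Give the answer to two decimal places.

M((Mg₀.₄₉Fe₀.₅₁)₃Al₂Si₃O₁₂) = 451.378 g/mol.
Al contributes 2 × 26.982 = 53.964 g per mole.
53.964/451.378 = 0.1196 → 11.96%.

11.96 mass %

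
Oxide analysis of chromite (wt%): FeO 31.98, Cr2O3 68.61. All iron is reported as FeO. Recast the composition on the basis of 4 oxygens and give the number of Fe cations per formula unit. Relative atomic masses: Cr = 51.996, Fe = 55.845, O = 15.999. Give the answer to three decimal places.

0.990 Fe apfu

FeO (M=71.844): mol = 0.44513; Fe = 0.44513, O = 0.44513.
Cr2O3 (M=151.989): mol = 0.45141; Cr = 0.90282, O = 1.35423.
ΣO = 1.79936; factor = 4/ΣO = 2.22301.
Fe apfu = 0.44513 × 2.22301 = 0.990.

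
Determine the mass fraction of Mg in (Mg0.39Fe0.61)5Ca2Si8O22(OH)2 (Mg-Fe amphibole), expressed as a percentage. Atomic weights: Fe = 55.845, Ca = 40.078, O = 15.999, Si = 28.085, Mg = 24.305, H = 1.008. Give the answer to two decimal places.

5.22 weight percent

Formula mass = 1.95·24.305 + 3.05·55.845 + 2·40.078 + 8·28.085 + 24·15.999 + 2·1.008 = 908.550 g/mol, of which 47.395 g is Mg.
So Mg makes up 47.395/908.550 = 0.0522 of the mass, i.e. 5.22%.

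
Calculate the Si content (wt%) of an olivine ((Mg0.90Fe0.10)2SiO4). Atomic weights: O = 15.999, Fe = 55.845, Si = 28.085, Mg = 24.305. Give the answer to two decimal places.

Molar mass of (Mg0.90Fe0.10)2SiO4: 1.80*24.305 + 0.20*55.845 + 1*28.085 + 4*15.999 = 146.999 g/mol.
Mass of Si per formula unit: 1 × 28.085 = 28.085 g.
Weight fraction Si = 28.085 / 146.999 = 0.1911.

19.11 wt%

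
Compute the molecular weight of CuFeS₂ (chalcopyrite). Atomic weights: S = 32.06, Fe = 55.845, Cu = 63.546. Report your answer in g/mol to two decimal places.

The formula mass is the sum 1*63.546 + 1*55.845 + 2*32.06.

183.51 g/mol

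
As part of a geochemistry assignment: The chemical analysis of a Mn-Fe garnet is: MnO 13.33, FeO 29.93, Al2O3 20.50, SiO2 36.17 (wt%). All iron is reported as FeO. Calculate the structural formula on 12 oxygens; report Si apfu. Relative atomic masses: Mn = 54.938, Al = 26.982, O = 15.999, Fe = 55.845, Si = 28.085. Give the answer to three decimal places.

MnO: 13.33/70.937 = 0.18791 mol → 0.18791 mol Mn, 0.18791 mol O.
FeO: 29.93/71.844 = 0.41660 mol → 0.41660 mol Fe, 0.41660 mol O.
Al2O3: 20.50/101.961 = 0.20106 mol → 0.40212 mol Al, 0.60318 mol O.
SiO2: 36.17/60.083 = 0.60200 mol → 0.60200 mol Si, 1.20400 mol O.
Total oxygen = 2.41169 mol. Normalization factor = 12/2.41169 = 4.97576.
Si per 12 O = 0.60200 × 4.97576 = 2.995.

2.995 Si apfu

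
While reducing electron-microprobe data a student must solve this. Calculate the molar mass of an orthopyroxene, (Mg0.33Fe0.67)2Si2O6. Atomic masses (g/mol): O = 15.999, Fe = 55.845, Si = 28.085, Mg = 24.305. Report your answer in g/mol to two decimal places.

243.04 g/mol

M = 0.66(24.305) + 1.34(55.845) + 2(28.085) + 6(15.999)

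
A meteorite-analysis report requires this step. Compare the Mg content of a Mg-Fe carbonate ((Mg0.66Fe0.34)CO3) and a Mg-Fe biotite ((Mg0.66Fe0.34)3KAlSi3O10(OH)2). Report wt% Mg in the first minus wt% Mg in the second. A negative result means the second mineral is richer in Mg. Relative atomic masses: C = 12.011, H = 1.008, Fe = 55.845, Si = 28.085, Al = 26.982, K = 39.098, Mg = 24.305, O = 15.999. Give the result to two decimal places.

6.17 percentage points

First mineral: 16.041 g Mg in 95.037 g formula = 16.88 wt% Mg.
Second mineral: 48.124 g Mg in 449.425 g formula = 10.71 wt% Mg.
16.88% − 10.71% gives a difference of 6.17 percentage points.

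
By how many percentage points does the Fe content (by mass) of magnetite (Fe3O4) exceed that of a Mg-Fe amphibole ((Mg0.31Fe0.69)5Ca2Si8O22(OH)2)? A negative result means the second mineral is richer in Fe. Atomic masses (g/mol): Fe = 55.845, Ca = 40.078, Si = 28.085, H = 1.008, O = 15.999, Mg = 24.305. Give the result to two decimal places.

51.44 percentage points

Fe in Fe3O4: molar mass 231.531 g/mol; 3×55.845 = 167.535 g → 72.36 wt%.
Fe in (Mg0.31Fe0.69)5Ca2Si8O22(OH)2: molar mass 921.166 g/mol; 3.45×55.845 = 192.665 g → 20.92 wt%.
Difference = 72.36 − 20.92 = 51.44 percentage points.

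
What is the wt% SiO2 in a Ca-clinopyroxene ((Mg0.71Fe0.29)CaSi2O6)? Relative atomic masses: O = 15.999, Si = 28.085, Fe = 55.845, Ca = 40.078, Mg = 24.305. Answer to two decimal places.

53.24 wt%

Formula mass = 225.694 g/mol.
2 Si → 2.0000 mol SiO2 per formula unit; M(SiO2) = 60.083, so SiO2 mass = 120.166 g.
120.166/225.694 × 100 = 53.24 wt%.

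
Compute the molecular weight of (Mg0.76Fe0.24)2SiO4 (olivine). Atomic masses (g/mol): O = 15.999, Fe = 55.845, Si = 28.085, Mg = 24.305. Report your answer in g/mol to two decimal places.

The formula mass is the sum 1.52*24.305 + 0.48*55.845 + 1*28.085 + 4*15.999.

155.83 g/mol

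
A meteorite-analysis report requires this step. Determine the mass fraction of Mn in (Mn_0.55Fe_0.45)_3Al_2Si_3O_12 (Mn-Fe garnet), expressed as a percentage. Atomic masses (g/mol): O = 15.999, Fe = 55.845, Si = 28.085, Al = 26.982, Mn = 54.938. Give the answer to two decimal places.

18.27 wt%

Formula mass = 1.65×54.938 + 1.35×55.845 + 2×26.982 + 3×28.085 + 12×15.999 = 496.245 g/mol, of which 90.648 g is Mn.
So Mn makes up 90.648/496.245 = 0.1827 of the mass, i.e. 18.27%.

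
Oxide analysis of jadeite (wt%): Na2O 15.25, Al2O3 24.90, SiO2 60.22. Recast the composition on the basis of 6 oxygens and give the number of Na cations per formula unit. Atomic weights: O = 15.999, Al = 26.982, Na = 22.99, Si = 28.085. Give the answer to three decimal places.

Na2O (M=61.979): mol = 0.24605; Na = 0.49210, O = 0.24605.
Al2O3 (M=101.961): mol = 0.24421; Al = 0.48842, O = 0.73263.
SiO2 (M=60.083): mol = 1.00228; Si = 1.00228, O = 2.00456.
ΣO = 2.98324; factor = 6/ΣO = 2.01124.
Na apfu = 0.49210 × 2.01124 = 0.990.

0.990 Na apfu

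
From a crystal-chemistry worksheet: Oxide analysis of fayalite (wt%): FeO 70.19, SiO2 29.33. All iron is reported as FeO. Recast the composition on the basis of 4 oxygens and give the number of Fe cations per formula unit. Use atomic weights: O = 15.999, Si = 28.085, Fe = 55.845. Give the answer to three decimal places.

70.19 wt% FeO ÷ 71.844 g/mol = 0.97698 mol, giving 0.97698 Fe and 0.97698 O.
29.33 wt% SiO2 ÷ 60.083 g/mol = 0.48816 mol, giving 0.48816 Si and 0.97632 O.
Oxygen sums to 1.95330; scaling by 4/1.95330 = 2.04782 puts the formula on 4 O.
Fe: 0.97698 × 2.04782 = 2.001 atoms per formula unit.

2.001 Fe apfu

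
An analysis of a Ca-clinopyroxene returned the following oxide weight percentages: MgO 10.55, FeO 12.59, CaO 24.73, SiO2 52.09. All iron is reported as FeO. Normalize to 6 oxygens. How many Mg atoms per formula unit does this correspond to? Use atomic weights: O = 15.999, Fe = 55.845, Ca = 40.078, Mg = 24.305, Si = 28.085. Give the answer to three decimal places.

MgO (M=40.304): mol = 0.26176; Mg = 0.26176, O = 0.26176.
FeO (M=71.844): mol = 0.17524; Fe = 0.17524, O = 0.17524.
CaO (M=56.077): mol = 0.44100; Ca = 0.44100, O = 0.44100.
SiO2 (M=60.083): mol = 0.86697; Si = 0.86697, O = 1.73394.
ΣO = 2.61194; factor = 6/ΣO = 2.29714.
Mg apfu = 0.26176 × 2.29714 = 0.601.

0.601 Mg apfu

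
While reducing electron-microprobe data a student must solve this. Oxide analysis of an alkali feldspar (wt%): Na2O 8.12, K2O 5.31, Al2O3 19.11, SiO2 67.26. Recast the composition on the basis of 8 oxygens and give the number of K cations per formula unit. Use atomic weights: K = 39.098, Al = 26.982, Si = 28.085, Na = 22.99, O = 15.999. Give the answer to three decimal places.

0.302 K apfu

8.12 wt% Na2O ÷ 61.979 g/mol = 0.13101 mol, giving 0.26202 Na and 0.13101 O.
5.31 wt% K2O ÷ 94.195 g/mol = 0.05637 mol, giving 0.11274 K and 0.05637 O.
19.11 wt% Al2O3 ÷ 101.961 g/mol = 0.18742 mol, giving 0.37484 Al and 0.56226 O.
67.26 wt% SiO2 ÷ 60.083 g/mol = 1.11945 mol, giving 1.11945 Si and 2.23890 O.
Oxygen sums to 2.98854; scaling by 8/2.98854 = 2.67689 puts the formula on 8 O.
K: 0.11274 × 2.67689 = 0.302 atoms per formula unit.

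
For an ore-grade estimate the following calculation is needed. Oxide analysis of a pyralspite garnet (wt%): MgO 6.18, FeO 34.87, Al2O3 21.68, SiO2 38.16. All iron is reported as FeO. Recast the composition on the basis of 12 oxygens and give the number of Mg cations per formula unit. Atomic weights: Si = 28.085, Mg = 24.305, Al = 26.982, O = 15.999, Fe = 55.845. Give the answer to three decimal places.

6.18 wt% MgO ÷ 40.304 g/mol = 0.15333 mol, giving 0.15333 Mg and 0.15333 O.
34.87 wt% FeO ÷ 71.844 g/mol = 0.48536 mol, giving 0.48536 Fe and 0.48536 O.
21.68 wt% Al2O3 ÷ 101.961 g/mol = 0.21263 mol, giving 0.42526 Al and 0.63789 O.
38.16 wt% SiO2 ÷ 60.083 g/mol = 0.63512 mol, giving 0.63512 Si and 1.27024 O.
Oxygen sums to 2.54682; scaling by 12/2.54682 = 4.71176 puts the formula on 12 O.
Mg: 0.15333 × 4.71176 = 0.722 atoms per formula unit.

0.722 Mg apfu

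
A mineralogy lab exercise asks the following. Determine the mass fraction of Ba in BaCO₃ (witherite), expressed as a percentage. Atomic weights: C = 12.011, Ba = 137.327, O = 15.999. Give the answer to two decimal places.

Formula mass = 1*137.327 + 1*12.011 + 3*15.999 = 197.335 g/mol, of which 137.327 g is Ba.
So Ba makes up 137.327/197.335 = 0.6959 of the mass, i.e. 69.59%.

69.59 mass %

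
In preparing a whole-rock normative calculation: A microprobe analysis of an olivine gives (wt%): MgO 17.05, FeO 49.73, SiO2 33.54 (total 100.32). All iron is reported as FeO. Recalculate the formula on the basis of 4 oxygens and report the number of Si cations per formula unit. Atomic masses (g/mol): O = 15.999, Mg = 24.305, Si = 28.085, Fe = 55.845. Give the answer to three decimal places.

1.001 Si apfu

17.05 wt% MgO ÷ 40.304 g/mol = 0.42303 mol, giving 0.42303 Mg and 0.42303 O.
49.73 wt% FeO ÷ 71.844 g/mol = 0.69219 mol, giving 0.69219 Fe and 0.69219 O.
33.54 wt% SiO2 ÷ 60.083 g/mol = 0.55823 mol, giving 0.55823 Si and 1.11646 O.
Oxygen sums to 2.23168; scaling by 4/2.23168 = 1.79237 puts the formula on 4 O.
Si: 0.55823 × 1.79237 = 1.001 atoms per formula unit.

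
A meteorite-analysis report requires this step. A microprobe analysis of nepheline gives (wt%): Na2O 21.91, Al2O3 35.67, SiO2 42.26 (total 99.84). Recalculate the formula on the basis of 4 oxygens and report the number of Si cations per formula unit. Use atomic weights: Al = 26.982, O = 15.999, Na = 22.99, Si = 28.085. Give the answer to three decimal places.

1.001 Si apfu

21.91 wt% Na2O ÷ 61.979 g/mol = 0.35351 mol, giving 0.70702 Na and 0.35351 O.
35.67 wt% Al2O3 ÷ 101.961 g/mol = 0.34984 mol, giving 0.69968 Al and 1.04952 O.
42.26 wt% SiO2 ÷ 60.083 g/mol = 0.70336 mol, giving 0.70336 Si and 1.40672 O.
Oxygen sums to 2.80975; scaling by 4/2.80975 = 1.42361 puts the formula on 4 O.
Si: 0.70336 × 1.42361 = 1.001 atoms per formula unit.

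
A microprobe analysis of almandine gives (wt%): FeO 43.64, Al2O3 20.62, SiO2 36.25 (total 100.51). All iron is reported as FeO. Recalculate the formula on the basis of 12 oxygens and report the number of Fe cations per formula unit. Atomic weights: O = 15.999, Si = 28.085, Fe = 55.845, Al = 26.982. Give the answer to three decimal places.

3.011 Fe apfu

FeO: 43.64/71.844 = 0.60743 mol → 0.60743 mol Fe, 0.60743 mol O.
Al2O3: 20.62/101.961 = 0.20223 mol → 0.40446 mol Al, 0.60669 mol O.
SiO2: 36.25/60.083 = 0.60333 mol → 0.60333 mol Si, 1.20666 mol O.
Total oxygen = 2.42078 mol. Normalization factor = 12/2.42078 = 4.95708.
Fe per 12 O = 0.60743 × 4.95708 = 3.011.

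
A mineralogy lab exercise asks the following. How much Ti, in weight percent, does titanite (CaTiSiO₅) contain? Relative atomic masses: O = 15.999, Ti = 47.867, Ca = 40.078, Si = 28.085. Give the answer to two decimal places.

24.42 weight percent

Formula mass = 1*40.078 + 1*47.867 + 1*28.085 + 5*15.999 = 196.025 g/mol, of which 47.867 g is Ti.
So Ti makes up 47.867/196.025 = 0.2442 of the mass, i.e. 24.42%.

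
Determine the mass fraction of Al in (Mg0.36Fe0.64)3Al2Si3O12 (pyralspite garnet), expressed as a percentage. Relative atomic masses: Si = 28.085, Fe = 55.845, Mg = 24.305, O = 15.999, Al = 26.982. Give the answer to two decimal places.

M((Mg0.36Fe0.64)3Al2Si3O12) = 463.679 g/mol.
Al contributes 2 × 26.982 = 53.964 g per mole.
53.964/463.679 = 0.1164 → 11.64%.

11.64 weight percent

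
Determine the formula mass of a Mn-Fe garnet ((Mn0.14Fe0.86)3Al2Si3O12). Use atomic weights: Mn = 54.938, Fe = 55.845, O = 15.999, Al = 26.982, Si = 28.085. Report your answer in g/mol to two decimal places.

497.36 g/mol

The formula mass is the sum 0.42·54.938 + 2.58·55.845 + 2·26.982 + 3·28.085 + 12·15.999.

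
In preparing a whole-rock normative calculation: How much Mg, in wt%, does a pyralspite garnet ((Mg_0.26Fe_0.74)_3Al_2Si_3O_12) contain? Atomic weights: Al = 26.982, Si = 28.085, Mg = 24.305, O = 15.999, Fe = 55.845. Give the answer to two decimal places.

4.01 wt%

M((Mg_0.26Fe_0.74)_3Al_2Si_3O_12) = 473.141 g/mol.
Mg contributes 0.78 × 24.305 = 18.958 g per mole.
18.958/473.141 = 0.0401 → 4.01%.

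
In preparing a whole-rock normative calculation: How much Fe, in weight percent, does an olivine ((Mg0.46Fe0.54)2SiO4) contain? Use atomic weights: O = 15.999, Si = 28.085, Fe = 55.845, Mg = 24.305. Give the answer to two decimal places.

M((Mg0.46Fe0.54)2SiO4) = 174.754 g/mol.
Fe contributes 1.08 × 55.845 = 60.313 g per mole.
60.313/174.754 = 0.3451 → 34.51%.

34.51 weight percent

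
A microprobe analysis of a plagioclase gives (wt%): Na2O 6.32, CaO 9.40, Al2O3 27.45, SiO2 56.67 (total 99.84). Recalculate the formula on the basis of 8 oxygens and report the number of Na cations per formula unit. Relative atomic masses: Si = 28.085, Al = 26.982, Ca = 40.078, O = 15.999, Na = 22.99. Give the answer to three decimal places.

0.551 Na apfu

Na2O: 6.32/61.979 = 0.10197 mol → 0.20394 mol Na, 0.10197 mol O.
CaO: 9.40/56.077 = 0.16763 mol → 0.16763 mol Ca, 0.16763 mol O.
Al2O3: 27.45/101.961 = 0.26922 mol → 0.53844 mol Al, 0.80766 mol O.
SiO2: 56.67/60.083 = 0.94320 mol → 0.94320 mol Si, 1.88640 mol O.
Total oxygen = 2.96366 mol. Normalization factor = 8/2.96366 = 2.69936.
Na per 8 O = 0.20394 × 2.69936 = 0.551.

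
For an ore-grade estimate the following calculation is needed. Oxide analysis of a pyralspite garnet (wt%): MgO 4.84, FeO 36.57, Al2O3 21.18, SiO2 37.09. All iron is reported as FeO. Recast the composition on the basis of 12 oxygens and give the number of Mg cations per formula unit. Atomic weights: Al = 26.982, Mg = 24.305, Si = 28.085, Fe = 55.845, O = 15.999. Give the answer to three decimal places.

0.579 Mg apfu

MgO (M=40.304): mol = 0.12009; Mg = 0.12009, O = 0.12009.
FeO (M=71.844): mol = 0.50902; Fe = 0.50902, O = 0.50902.
Al2O3 (M=101.961): mol = 0.20773; Al = 0.41546, O = 0.62319.
SiO2 (M=60.083): mol = 0.61731; Si = 0.61731, O = 1.23462.
ΣO = 2.48692; factor = 12/ΣO = 4.82525.
Mg apfu = 0.12009 × 4.82525 = 0.579.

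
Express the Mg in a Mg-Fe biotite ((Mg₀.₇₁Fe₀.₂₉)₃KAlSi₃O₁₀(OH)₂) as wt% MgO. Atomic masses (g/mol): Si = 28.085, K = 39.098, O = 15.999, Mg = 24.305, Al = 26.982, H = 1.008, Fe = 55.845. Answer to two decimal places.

M((Mg₀.₇₁Fe₀.₂₉)₃KAlSi₃O₁₀(OH)₂) = 444.694 g/mol; M(MgO) = 40.304 g/mol.
Moles MgO per formula unit = 2.13 Mg ÷ 1 = 2.1300.
MgO fraction = (2.1300 × 40.304) / 444.694 = 85.848/444.694 = 0.1930.

19.30 wt%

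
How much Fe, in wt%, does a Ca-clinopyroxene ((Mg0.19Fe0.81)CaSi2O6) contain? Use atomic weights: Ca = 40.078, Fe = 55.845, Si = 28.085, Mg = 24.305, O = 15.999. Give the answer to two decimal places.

M((Mg0.19Fe0.81)CaSi2O6) = 242.094 g/mol.
Fe contributes 0.81 × 55.845 = 45.234 g per mole.
45.234/242.094 = 0.1868 → 18.68%.

18.68 wt%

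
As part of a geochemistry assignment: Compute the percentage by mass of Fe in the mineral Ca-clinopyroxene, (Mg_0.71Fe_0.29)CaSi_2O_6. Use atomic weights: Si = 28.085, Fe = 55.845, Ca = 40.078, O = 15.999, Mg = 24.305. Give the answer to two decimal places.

7.18 wt%

Formula mass = 0.71·24.305 + 0.29·55.845 + 1·40.078 + 2·28.085 + 6·15.999 = 225.694 g/mol, of which 16.195 g is Fe.
So Fe makes up 16.195/225.694 = 0.0718 of the mass, i.e. 7.18%.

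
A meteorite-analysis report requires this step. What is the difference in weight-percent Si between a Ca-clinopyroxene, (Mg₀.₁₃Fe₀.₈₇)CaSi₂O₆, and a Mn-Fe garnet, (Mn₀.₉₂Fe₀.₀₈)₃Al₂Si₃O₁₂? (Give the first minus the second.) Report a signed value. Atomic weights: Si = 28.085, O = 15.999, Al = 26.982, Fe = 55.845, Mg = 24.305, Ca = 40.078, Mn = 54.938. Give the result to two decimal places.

First mineral: 56.170 g Si in 243.987 g formula = 23.02 wt% Si.
Second mineral: 84.255 g Si in 495.239 g formula = 17.01 wt% Si.
23.02% − 17.01% gives a difference of 6.01 percentage points.

6.01 percentage points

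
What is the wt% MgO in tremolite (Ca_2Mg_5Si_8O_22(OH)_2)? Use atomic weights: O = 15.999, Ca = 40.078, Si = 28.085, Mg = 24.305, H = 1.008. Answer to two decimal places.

Molar mass of Ca_2Mg_5Si_8O_22(OH)_2 = 2·40.078 + 5·24.305 + 8·28.085 + 24·15.999 + 2·1.008 = 812.353 g/mol.
Each formula unit contains 5 Mg, equivalent to 5/1 = 5.0000 mol MgO.
M(MgO) = 1×24.305 + 1×15.999 = 40.304 g/mol.
Mass of MgO per formula unit = 5.0000 × 40.304 = 201.520 g.
MgO wt% = 201.520 / 812.353 × 100 = 24.81%.

24.81 wt%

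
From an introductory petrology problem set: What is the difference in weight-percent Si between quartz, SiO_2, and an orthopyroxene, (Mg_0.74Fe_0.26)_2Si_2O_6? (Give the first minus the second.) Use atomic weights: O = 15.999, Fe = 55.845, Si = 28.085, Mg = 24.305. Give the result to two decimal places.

Si in SiO_2: molar mass 60.083 g/mol; 1×28.085 = 28.085 g → 46.74 wt%.
Si in (Mg_0.74Fe_0.26)_2Si_2O_6: molar mass 217.175 g/mol; 2×28.085 = 56.170 g → 25.86 wt%.
Difference = 46.74 − 25.86 = 20.88 percentage points.

20.88 percentage points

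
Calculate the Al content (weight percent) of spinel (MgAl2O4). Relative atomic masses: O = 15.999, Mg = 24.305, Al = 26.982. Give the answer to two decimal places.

37.93 weight percent

M(MgAl2O4) = 142.265 g/mol.
Al contributes 2 × 26.982 = 53.964 g per mole.
53.964/142.265 = 0.3793 → 37.93%.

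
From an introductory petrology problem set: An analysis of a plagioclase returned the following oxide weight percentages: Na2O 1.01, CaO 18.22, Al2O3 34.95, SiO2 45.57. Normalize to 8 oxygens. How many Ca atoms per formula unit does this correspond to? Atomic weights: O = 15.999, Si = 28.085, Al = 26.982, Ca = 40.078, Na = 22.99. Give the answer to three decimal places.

Na2O (M=61.979): mol = 0.01630; Na = 0.03260, O = 0.01630.
CaO (M=56.077): mol = 0.32491; Ca = 0.32491, O = 0.32491.
Al2O3 (M=101.961): mol = 0.34278; Al = 0.68556, O = 1.02834.
SiO2 (M=60.083): mol = 0.75845; Si = 0.75845, O = 1.51690.
ΣO = 2.88645; factor = 8/ΣO = 2.77157.
Ca apfu = 0.32491 × 2.77157 = 0.901.

0.901 Ca apfu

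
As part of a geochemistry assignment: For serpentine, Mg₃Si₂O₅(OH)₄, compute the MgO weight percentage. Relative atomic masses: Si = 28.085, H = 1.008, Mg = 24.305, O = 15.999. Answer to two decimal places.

M(Mg₃Si₂O₅(OH)₄) = 277.108 g/mol; M(MgO) = 40.304 g/mol.
Moles MgO per formula unit = 3 Mg ÷ 1 = 3.0000.
MgO fraction = (3.0000 × 40.304) / 277.108 = 120.912/277.108 = 0.4363.

43.63 wt%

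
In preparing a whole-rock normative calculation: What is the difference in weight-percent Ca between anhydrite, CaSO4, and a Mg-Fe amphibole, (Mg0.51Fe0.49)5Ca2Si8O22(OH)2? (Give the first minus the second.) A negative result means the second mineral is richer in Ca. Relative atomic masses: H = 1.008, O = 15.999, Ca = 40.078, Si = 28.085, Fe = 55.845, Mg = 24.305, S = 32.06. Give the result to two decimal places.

20.43 percentage points

M(CaSO4) = 136.134 g/mol, so wt% Ca = 40.078/136.134 × 100 = 29.44%.
M((Mg0.51Fe0.49)5Ca2Si8O22(OH)2) = 889.626 g/mol, so wt% Ca = 80.156/889.626 × 100 = 9.01%.
29.44 − 9.01 = 20.43 pp.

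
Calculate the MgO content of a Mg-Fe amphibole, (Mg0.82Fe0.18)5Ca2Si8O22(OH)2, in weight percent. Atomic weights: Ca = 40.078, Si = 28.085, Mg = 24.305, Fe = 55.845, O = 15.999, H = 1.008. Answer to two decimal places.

Molar mass of (Mg0.82Fe0.18)5Ca2Si8O22(OH)2 = 4.10*24.305 + 0.90*55.845 + 2*40.078 + 8*28.085 + 24*15.999 + 2*1.008 = 840.739 g/mol.
Each formula unit contains 4.10 Mg, equivalent to 4.10/1 = 4.1000 mol MgO.
M(MgO) = 1×24.305 + 1×15.999 = 40.304 g/mol.
Mass of MgO per formula unit = 4.1000 × 40.304 = 165.246 g.
MgO wt% = 165.246 / 840.739 × 100 = 19.65%.

19.65 wt%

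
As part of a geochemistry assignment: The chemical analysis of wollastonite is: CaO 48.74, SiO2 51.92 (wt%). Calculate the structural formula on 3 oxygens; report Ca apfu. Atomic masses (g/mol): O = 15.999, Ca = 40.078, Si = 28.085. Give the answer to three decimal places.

48.74 wt% CaO ÷ 56.077 g/mol = 0.86916 mol, giving 0.86916 Ca and 0.86916 O.
51.92 wt% SiO2 ÷ 60.083 g/mol = 0.86414 mol, giving 0.86414 Si and 1.72828 O.
Oxygen sums to 2.59744; scaling by 3/2.59744 = 1.15498 puts the formula on 3 O.
Ca: 0.86916 × 1.15498 = 1.004 atoms per formula unit.

1.004 Ca apfu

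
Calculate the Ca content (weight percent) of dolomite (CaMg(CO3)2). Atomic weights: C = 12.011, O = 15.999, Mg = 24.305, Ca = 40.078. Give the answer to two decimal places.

Molar mass of CaMg(CO3)2: 1·40.078 + 1·24.305 + 2·12.011 + 6·15.999 = 184.399 g/mol.
Mass of Ca per formula unit: 1 × 40.078 = 40.078 g.
Weight fraction Ca = 40.078 / 184.399 = 0.2173.

21.73 weight percent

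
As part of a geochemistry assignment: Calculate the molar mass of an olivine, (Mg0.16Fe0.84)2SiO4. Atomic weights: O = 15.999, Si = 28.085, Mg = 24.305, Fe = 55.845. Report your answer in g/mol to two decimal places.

193.68 g/mol

M = 0.32×24.305 + 1.68×55.845 + 1×28.085 + 4×15.999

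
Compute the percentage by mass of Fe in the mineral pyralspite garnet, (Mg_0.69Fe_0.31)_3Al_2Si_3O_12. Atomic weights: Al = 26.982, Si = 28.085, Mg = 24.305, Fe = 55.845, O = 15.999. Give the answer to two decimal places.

Molar mass of (Mg_0.69Fe_0.31)_3Al_2Si_3O_12: 2.07×24.305 + 0.93×55.845 + 2×26.982 + 3×28.085 + 12×15.999 = 432.454 g/mol.
Mass of Fe per formula unit: 0.93 × 55.845 = 51.936 g.
Weight fraction Fe = 51.936 / 432.454 = 0.1201.

12.01 wt%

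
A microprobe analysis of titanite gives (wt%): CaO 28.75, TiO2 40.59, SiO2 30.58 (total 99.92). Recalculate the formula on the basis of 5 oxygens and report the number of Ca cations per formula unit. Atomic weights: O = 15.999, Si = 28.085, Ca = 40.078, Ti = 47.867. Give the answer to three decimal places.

1.006 Ca apfu

CaO: 28.75/56.077 = 0.51269 mol → 0.51269 mol Ca, 0.51269 mol O.
TiO2: 40.59/79.865 = 0.50823 mol → 0.50823 mol Ti, 1.01646 mol O.
SiO2: 30.58/60.083 = 0.50896 mol → 0.50896 mol Si, 1.01792 mol O.
Total oxygen = 2.54707 mol. Normalization factor = 5/2.54707 = 1.96304.
Ca per 5 O = 0.51269 × 1.96304 = 1.006.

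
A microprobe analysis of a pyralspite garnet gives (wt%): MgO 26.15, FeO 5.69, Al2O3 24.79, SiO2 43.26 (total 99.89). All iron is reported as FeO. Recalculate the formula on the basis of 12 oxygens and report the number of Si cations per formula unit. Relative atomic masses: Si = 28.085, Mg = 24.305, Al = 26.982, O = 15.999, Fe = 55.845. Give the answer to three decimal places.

2.982 Si apfu

MgO: 26.15/40.304 = 0.64882 mol → 0.64882 mol Mg, 0.64882 mol O.
FeO: 5.69/71.844 = 0.07920 mol → 0.07920 mol Fe, 0.07920 mol O.
Al2O3: 24.79/101.961 = 0.24313 mol → 0.48626 mol Al, 0.72939 mol O.
SiO2: 43.26/60.083 = 0.72000 mol → 0.72000 mol Si, 1.44000 mol O.
Total oxygen = 2.89741 mol. Normalization factor = 12/2.89741 = 4.14163.
Si per 12 O = 0.72000 × 4.14163 = 2.982.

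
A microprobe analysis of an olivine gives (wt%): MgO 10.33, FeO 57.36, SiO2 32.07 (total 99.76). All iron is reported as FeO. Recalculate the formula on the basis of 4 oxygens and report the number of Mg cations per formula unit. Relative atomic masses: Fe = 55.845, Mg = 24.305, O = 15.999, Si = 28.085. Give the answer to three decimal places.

0.483 Mg apfu

10.33 wt% MgO ÷ 40.304 g/mol = 0.25630 mol, giving 0.25630 Mg and 0.25630 O.
57.36 wt% FeO ÷ 71.844 g/mol = 0.79840 mol, giving 0.79840 Fe and 0.79840 O.
32.07 wt% SiO2 ÷ 60.083 g/mol = 0.53376 mol, giving 0.53376 Si and 1.06752 O.
Oxygen sums to 2.12222; scaling by 4/2.12222 = 1.88482 puts the formula on 4 O.
Mg: 0.25630 × 1.88482 = 0.483 atoms per formula unit.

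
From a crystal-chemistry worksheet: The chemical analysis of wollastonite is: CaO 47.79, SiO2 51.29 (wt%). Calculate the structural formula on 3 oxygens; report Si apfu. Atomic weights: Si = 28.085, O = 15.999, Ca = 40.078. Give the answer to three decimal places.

1.001 Si apfu

CaO (M=56.077): mol = 0.85222; Ca = 0.85222, O = 0.85222.
SiO2 (M=60.083): mol = 0.85365; Si = 0.85365, O = 1.70730.
ΣO = 2.55952; factor = 3/ΣO = 1.17209.
Si apfu = 0.85365 × 1.17209 = 1.001.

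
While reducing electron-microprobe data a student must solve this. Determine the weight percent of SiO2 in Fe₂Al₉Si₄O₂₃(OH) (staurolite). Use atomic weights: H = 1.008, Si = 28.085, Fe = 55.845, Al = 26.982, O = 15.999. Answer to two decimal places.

28.21 wt%

M(Fe₂Al₉Si₄O₂₃(OH)) = 851.852 g/mol; M(SiO2) = 60.083 g/mol.
Moles SiO2 per formula unit = 4 Si ÷ 1 = 4.0000.
SiO2 fraction = (4.0000 × 60.083) / 851.852 = 240.332/851.852 = 0.2821.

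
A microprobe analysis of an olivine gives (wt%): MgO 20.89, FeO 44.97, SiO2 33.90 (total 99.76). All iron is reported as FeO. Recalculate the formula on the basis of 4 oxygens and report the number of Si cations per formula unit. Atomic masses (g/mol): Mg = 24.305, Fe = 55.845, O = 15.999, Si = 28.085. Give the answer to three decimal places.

20.89 wt% MgO ÷ 40.304 g/mol = 0.51831 mol, giving 0.51831 Mg and 0.51831 O.
44.97 wt% FeO ÷ 71.844 g/mol = 0.62594 mol, giving 0.62594 Fe and 0.62594 O.
33.90 wt% SiO2 ÷ 60.083 g/mol = 0.56422 mol, giving 0.56422 Si and 1.12844 O.
Oxygen sums to 2.27269; scaling by 4/2.27269 = 1.76003 puts the formula on 4 O.
Si: 0.56422 × 1.76003 = 0.993 atoms per formula unit.

0.993 Si apfu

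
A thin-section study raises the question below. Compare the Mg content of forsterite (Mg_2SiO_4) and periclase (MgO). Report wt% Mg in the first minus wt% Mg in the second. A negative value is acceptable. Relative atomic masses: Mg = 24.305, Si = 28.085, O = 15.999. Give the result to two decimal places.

-25.75 percentage points

Mg in Mg_2SiO_4: molar mass 140.691 g/mol; 2×24.305 = 48.610 g → 34.55 wt%.
Mg in MgO: molar mass 40.304 g/mol; 1×24.305 = 24.305 g → 60.30 wt%.
Difference = 34.55 − 60.30 = -25.75 percentage points.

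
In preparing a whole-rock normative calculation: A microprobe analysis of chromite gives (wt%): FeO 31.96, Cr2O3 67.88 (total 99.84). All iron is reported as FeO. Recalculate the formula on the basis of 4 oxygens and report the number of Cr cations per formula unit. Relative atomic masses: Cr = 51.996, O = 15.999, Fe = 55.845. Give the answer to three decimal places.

2.002 Cr apfu

FeO (M=71.844): mol = 0.44485; Fe = 0.44485, O = 0.44485.
Cr2O3 (M=151.989): mol = 0.44661; Cr = 0.89322, O = 1.33983.
ΣO = 1.78468; factor = 4/ΣO = 2.24130.
Cr apfu = 0.89322 × 2.24130 = 2.002.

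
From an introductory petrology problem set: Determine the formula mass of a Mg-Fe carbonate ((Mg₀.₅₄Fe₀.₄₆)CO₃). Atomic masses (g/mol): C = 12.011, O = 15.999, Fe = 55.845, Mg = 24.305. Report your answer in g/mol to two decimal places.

Mg: 0.54 × 24.305 = 13.1247
Fe: 0.46 × 55.845 = 25.6887
C: 1 × 12.011 = 12.0110
O: 3 × 15.999 = 47.9970
Summing the contributions gives the formula mass.

98.82 g/mol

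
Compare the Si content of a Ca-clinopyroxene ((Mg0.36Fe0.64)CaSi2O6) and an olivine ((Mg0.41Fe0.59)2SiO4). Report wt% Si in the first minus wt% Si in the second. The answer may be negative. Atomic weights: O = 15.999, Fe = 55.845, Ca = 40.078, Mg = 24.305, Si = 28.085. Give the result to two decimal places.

Si in (Mg0.36Fe0.64)CaSi2O6: molar mass 236.733 g/mol; 2×28.085 = 56.170 g → 23.73 wt%.
Si in (Mg0.41Fe0.59)2SiO4: molar mass 177.908 g/mol; 1×28.085 = 28.085 g → 15.79 wt%.
Difference = 23.73 − 15.79 = 7.94 percentage points.

7.94 percentage points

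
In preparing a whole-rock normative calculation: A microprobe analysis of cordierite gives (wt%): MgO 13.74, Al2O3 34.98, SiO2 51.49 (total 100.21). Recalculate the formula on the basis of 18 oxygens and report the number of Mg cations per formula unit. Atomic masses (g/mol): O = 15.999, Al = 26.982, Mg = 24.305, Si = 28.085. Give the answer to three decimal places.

13.74 wt% MgO ÷ 40.304 g/mol = 0.34091 mol, giving 0.34091 Mg and 0.34091 O.
34.98 wt% Al2O3 ÷ 101.961 g/mol = 0.34307 mol, giving 0.68614 Al and 1.02921 O.
51.49 wt% SiO2 ÷ 60.083 g/mol = 0.85698 mol, giving 0.85698 Si and 1.71396 O.
Oxygen sums to 3.08408; scaling by 18/3.08408 = 5.83642 puts the formula on 18 O.
Mg: 0.34091 × 5.83642 = 1.990 atoms per formula unit.

1.990 Mg apfu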